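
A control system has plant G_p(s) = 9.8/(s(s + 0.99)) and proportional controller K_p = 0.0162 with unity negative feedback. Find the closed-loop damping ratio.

With unity feedback the closed-loop characteristic equation is s² + 0.99s + 0.0162·9.8 = s² + 0.99s + 0.1588 = 0.
So ω_n² = 0.1588 ⇒ ω_n = 0.3984 rad/s, and ζ = 0.99/(2ω_n) = 1.24.

ζ = 1.24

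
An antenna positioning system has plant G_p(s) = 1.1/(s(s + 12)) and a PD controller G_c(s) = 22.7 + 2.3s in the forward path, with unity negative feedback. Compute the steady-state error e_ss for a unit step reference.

The open loop G_c(s)G_p(s) has a pole at the origin (type 1), so the static position error constant is infinite and e_ss = 1/(1+∞) = 0.

0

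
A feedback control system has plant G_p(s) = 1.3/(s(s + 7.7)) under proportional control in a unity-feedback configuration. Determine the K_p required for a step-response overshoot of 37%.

From %OS = 100·exp(−πζ/√(1−ζ²)) = 37%, ζ = −ln(0.37)/√(π²+ln²(0.37)) = 0.3017.
Characteristic equation s² + 7.7s + 1.3K_p = 0 gives ζ = 7.7/(2√(1.3K_p)).
Setting ζ = 0.3017: √(1.3K_p) = 7.7/(2·0.3017) = 12.76, so K_p = 162.8/1.3 = 125.

K_p = 125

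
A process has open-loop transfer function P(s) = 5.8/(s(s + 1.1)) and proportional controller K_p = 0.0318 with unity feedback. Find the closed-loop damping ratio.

The closed-loop denominator is s(s+1.1) + 0.0318·5.8 = s² + 1.1s + 0.1844.
Matching s² + 2ζω_n s + ω_n²: ω_n = √0.1844 = 0.4295 rad/s and 2ζω_n = 1.1, so ζ = 1.1/(2·0.4295) = 1.28.

ζ = 1.28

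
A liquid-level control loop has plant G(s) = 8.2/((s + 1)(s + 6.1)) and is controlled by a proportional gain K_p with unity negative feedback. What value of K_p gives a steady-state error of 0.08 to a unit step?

The loop is type 0, so e_ss(step) = 1/(1 + K_pos) with K_pos = K_p·G(0).
G(0) = 1.344. Require 1/(1 + K_p·1.344) = 0.08, so 1 + 1.344·K_p = 12.5.
K_p = (12.5 − 1)/1.344 = 8.55.

K_p = 8.55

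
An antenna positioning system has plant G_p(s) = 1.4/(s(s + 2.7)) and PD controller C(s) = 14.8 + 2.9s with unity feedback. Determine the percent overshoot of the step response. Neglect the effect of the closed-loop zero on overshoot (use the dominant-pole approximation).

Forward path: (14.8 + 2.9s)·1.4/(s(s+2.7)). The closed-loop characteristic equation is s² + (2.7 + 1.4·2.9)s + 1.4·14.8 = 0.
That is s² + 6.76s + 20.72 = 0, so ω_n = 4.552 rad/s and ζ = 6.76/(2·4.552) = 0.7425.
%OS = 100·exp(−πζ/√(1−ζ²)) = 3.07%.

3.07%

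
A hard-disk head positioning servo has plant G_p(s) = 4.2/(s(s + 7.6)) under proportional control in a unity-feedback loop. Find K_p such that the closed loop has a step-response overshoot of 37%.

K_p = 37.8

From %OS = 100·exp(−πζ/√(1−ζ²)) = 37%, ζ = −ln(0.37)/√(π²+ln²(0.37)) = 0.3017.
Characteristic equation s² + 7.6s + 4.2K_p = 0 gives ζ = 7.6/(2√(4.2K_p)).
Setting ζ = 0.3017: √(4.2K_p) = 7.6/(2·0.3017) = 12.59, so K_p = 158.6/4.2 = 37.8.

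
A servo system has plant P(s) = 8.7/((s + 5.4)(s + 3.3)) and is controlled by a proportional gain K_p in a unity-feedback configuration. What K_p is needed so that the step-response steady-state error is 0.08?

K_p = 23.6

The loop is type 0, so e_ss(step) = 1/(1 + K_pos) with K_pos = K_p·P(0).
P(0) = 0.4882. Require 1/(1 + K_p·0.4882) = 0.08, so 1 + 0.4882·K_p = 12.5.
K_p = (12.5 − 1)/0.4882 = 23.6.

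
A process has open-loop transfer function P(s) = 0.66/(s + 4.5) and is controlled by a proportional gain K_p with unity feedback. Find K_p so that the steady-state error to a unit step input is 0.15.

K_p = 38.6

The loop is type 0, so e_ss(step) = 1/(1 + K_pos) with K_pos = K_p·P(0).
P(0) = 0.1467. Require 1/(1 + K_p·0.1467) = 0.15, so 1 + 0.1467·K_p = 6.667.
K_p = (6.667 − 1)/0.1467 = 38.6.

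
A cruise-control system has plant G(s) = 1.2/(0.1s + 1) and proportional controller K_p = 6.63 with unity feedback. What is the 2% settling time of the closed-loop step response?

T_s ≈ 0.0447 s

Closed loop: T(s) = K_p·G/(1+K_p·G) = 7.956/(0.1s + 1 + 7.956), with pole at s = −(1 + 7.956)/0.1 = −89.56.
τ = 1/89.56 = 0.01117 s, so 2% settling time ≈ 4τ = 0.0447 s.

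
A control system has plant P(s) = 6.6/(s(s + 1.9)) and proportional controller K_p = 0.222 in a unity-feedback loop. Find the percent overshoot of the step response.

1.87%

Closed-loop characteristic equation: s² + 1.9s + 1.465 = 0, so ω_n = 1.21 rad/s and ζ = 1.9/(2·1.21) = 0.7848.
%OS = 100·exp(−πζ/√(1−ζ²)) = 100·exp(−π·0.7848/√0.384) = 1.87%.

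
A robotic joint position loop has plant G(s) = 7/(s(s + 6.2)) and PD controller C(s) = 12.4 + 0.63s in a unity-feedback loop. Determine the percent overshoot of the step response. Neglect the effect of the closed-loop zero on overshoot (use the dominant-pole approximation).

Forward path: (12.4 + 0.63s)·7/(s(s+6.2)). The closed-loop characteristic equation is s² + (6.2 + 7·0.63)s + 7·12.4 = 0.
That is s² + 10.61s + 86.8 = 0, so ω_n = 9.317 rad/s and ζ = 10.61/(2·9.317) = 0.5694.
%OS = 100·exp(−πζ/√(1−ζ²)) = 11.3%.

11.3%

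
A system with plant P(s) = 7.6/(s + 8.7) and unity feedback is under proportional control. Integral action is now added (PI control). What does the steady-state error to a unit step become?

The integrator makes K_pos = lim_{s→0} C(s)G(s) infinite, so e_ss = 1/(1+K_pos) = 0.

0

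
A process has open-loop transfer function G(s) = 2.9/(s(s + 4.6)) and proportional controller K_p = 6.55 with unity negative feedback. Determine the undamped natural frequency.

ω_n = 4.36 rad/s

The closed-loop denominator is s(s+4.6) + 6.55·2.9 = s² + 4.6s + 18.99.
So ω_n² = 18.99 ⇒ ω_n = 4.358 rad/s, and ζ = 4.6/(2ω_n) = 0.528.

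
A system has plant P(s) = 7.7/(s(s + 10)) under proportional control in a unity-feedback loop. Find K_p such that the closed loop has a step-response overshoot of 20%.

From %OS = 100·exp(−πζ/√(1−ζ²)) = 20%, ζ = −ln(0.2)/√(π²+ln²(0.2)) = 0.4559.
Characteristic equation s² + 10s + 7.7K_p = 0 gives ζ = 10/(2√(7.7K_p)).
Setting ζ = 0.4559: √(7.7K_p) = 10/(2·0.4559) = 10.97, so K_p = 120.3/7.7 = 15.6.

K_p = 15.6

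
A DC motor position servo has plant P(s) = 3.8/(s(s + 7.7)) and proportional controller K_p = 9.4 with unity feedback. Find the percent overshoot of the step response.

7.09%

From 1 + K_pP(s) = 0: s² + 7.7s + 35.72 = 0 ⇒ ω_n = 5.977, ζ = 0.6442.
%OS = 100·exp(−πζ/√(1−ζ²)) = 100·exp(−π·0.6442/√0.585) = 7.09%.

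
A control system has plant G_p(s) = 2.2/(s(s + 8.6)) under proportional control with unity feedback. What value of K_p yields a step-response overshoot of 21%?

From %OS = 100·exp(−πζ/√(1−ζ²)) = 21%, ζ = −ln(0.21)/√(π²+ln²(0.21)) = 0.4449.
Characteristic equation s² + 8.6s + 2.2K_p = 0 gives ζ = 8.6/(2√(2.2K_p)).
Setting ζ = 0.4449: √(2.2K_p) = 8.6/(2·0.4449) = 9.665, so K_p = 93.42/2.2 = 42.5.

K_p = 42.5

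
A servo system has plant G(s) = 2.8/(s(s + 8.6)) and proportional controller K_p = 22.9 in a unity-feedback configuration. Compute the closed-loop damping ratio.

ζ = 0.537

With unity feedback the closed-loop characteristic equation is s² + 8.6s + 22.9·2.8 = s² + 8.6s + 64.12 = 0.
Matching s² + 2ζω_n s + ω_n²: ω_n = √64.12 = 8.007 rad/s and 2ζω_n = 8.6, so ζ = 8.6/(2·8.007) = 0.537.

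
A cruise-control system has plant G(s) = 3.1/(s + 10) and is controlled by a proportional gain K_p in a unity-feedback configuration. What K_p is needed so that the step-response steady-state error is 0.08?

For a type-0 loop with proportional control, e_ss = 1/(1 + K_p·G(0)).
G(0) = 0.31. Require 1/(1 + K_p·0.31) = 0.08, so 1 + 0.31·K_p = 12.5.
K_p = (12.5 − 1)/0.31 = 37.1.

K_p = 37.1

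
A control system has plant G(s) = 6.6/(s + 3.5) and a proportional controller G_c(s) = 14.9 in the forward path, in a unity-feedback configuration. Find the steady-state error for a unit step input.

The loop is type 0. Static position error constant K_pos = G_c(0)·G(0) = 14.9·1.886 = 28.1.
Steady-state error to a unit step: e_ss = 1/(1+K_pos) = 1/29.1 = 0.0344.

0.0344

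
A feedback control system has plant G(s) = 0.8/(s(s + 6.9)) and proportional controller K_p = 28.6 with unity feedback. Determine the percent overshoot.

3.8%

From 1 + K_pG(s) = 0: s² + 6.9s + 22.88 = 0 ⇒ ω_n = 4.783, ζ = 0.7213.
%OS = 100·exp(−πζ/√(1−ζ²)) = 100·exp(−π·0.7213/√0.4798) = 3.8%.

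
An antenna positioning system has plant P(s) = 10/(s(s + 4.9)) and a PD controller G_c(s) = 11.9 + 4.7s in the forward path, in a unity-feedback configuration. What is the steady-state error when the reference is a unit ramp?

The loop has one pole at the origin (type 1). Velocity error constant K_v = lim_{s→0} s·G_c(s)P(s) = 11.9·10/4.9 = 24.29.
Steady-state error to a unit ramp: e_ss = 1/K_v = 0.0412.

0.0412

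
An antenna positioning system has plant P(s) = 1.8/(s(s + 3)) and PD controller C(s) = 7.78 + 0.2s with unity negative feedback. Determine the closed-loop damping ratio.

ζ = 0.449

Forward path: (7.78 + 0.2s)·1.8/(s(s+3)). The closed-loop characteristic equation is s² + (3 + 1.8·0.2)s + 1.8·7.78 = 0.
That is s² + 3.36s + 14 = 0, so ω_n = 3.742 rad/s and ζ = 3.36/(2·3.742) = 0.4489.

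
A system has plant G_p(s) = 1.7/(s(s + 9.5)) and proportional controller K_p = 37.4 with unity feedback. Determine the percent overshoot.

9.73%

From 1 + K_pG_p(s) = 0: s² + 9.5s + 63.58 = 0 ⇒ ω_n = 7.974, ζ = 0.5957.
%OS = 100·exp(−πζ/√(1−ζ²)) = 100·exp(−π·0.5957/√0.6451) = 9.73%.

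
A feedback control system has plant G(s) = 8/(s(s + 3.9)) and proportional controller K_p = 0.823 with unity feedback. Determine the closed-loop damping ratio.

ζ = 0.76

With unity feedback the closed-loop characteristic equation is s² + 3.9s + 0.823·8 = s² + 3.9s + 6.584 = 0.
Matching s² + 2ζω_n s + ω_n²: ω_n = √6.584 = 2.566 rad/s and 2ζω_n = 3.9, so ζ = 3.9/(2·2.566) = 0.76.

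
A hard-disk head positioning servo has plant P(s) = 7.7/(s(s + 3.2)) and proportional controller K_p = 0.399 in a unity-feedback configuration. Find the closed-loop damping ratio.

With unity feedback the closed-loop characteristic equation is s² + 3.2s + 0.399·7.7 = s² + 3.2s + 3.072 = 0.
So ω_n² = 3.072 ⇒ ω_n = 1.753 rad/s, and ζ = 3.2/(2ω_n) = 0.913.

ζ = 0.913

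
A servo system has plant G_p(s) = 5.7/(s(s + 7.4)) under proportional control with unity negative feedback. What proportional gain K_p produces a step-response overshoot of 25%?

From %OS = 100·exp(−πζ/√(1−ζ²)) = 25%, ζ = −ln(0.25)/√(π²+ln²(0.25)) = 0.4037.
Characteristic equation s² + 7.4s + 5.7K_p = 0 gives ζ = 7.4/(2√(5.7K_p)).
Setting ζ = 0.4037: √(5.7K_p) = 7.4/(2·0.4037) = 9.165, so K_p = 84/5.7 = 14.7.

K_p = 14.7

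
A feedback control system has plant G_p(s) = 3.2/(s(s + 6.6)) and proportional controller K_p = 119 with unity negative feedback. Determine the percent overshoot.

From 1 + K_pG_p(s) = 0: s² + 6.6s + 380.8 = 0 ⇒ ω_n = 19.51, ζ = 0.1691.
%OS = 100·exp(−πζ/√(1−ζ²)) = 100·exp(−π·0.1691/√0.9714) = 58.3%.

58.3%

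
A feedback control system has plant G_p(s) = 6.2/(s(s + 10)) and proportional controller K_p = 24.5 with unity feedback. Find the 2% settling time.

The closed-loop denominator s² + 10s + 151.9 gives ω_n = √151.9 = 12.32 and ζ = 10/(2ω_n) = 0.4057.
2% settling time T_s ≈ 4/(ζω_n) = 4/5 = 0.8 s.

T_s ≈ 0.8 s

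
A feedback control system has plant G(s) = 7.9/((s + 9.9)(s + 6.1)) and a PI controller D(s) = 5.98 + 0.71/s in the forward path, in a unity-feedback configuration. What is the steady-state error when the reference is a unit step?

0

The open loop D(s)G(s) has a pole at the origin (type 1), so the static position error constant is infinite and e_ss = 1/(1+∞) = 0.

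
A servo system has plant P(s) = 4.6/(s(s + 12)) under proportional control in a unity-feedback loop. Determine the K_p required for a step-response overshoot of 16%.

From %OS = 100·exp(−πζ/√(1−ζ²)) = 16%, ζ = −ln(0.16)/√(π²+ln²(0.16)) = 0.5039.
Characteristic equation s² + 12s + 4.6K_p = 0 gives ζ = 12/(2√(4.6K_p)).
Setting ζ = 0.5039: √(4.6K_p) = 12/(2·0.5039) = 11.91, so K_p = 141.8/4.6 = 30.8.

K_p = 30.8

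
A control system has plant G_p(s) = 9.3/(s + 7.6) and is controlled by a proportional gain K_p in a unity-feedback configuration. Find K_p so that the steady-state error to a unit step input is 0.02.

K_p = 40

Steady-state error for a unit step on this type-0 loop is 1/(1 + K_p·G_p(0)).
G_p(0) = 1.224. Require 1/(1 + K_p·1.224) = 0.02, so 1 + 1.224·K_p = 50.
K_p = (50 − 1)/1.224 = 40.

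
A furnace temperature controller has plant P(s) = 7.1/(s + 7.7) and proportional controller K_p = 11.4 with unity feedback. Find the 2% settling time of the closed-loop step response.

T_s ≈ 0.0451 s

Closed-loop transfer function: T(s) = K_p·P(s)/(1 + K_p·P(s)) = 80.94/(s + 7.7 + 80.94) = 80.94/(s + 88.64).
Time constant τ = 1/88.64 = 0.01128 s, so the 2% settling time is about 4τ = 0.0451 s.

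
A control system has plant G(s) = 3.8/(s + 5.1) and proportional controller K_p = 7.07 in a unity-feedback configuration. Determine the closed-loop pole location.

s = -31.97

Closed-loop transfer function: T(s) = K_p·G(s)/(1 + K_p·G(s)) = 26.87/(s + 5.1 + 26.87) = 26.87/(s + 31.97).
The closed-loop pole is at s = −31.97.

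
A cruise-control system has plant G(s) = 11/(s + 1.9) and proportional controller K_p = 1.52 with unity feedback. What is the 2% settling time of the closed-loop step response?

Closed-loop transfer function: T(s) = K_p·G(s)/(1 + K_p·G(s)) = 16.72/(s + 1.9 + 16.72) = 16.72/(s + 18.62).
Time constant τ = 1/18.62 = 0.05371 s, so the 2% settling time is about 4τ = 0.215 s.

T_s ≈ 0.215 s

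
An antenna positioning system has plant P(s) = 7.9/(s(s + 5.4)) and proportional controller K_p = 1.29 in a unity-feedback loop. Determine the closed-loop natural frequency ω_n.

With unity feedback the closed-loop characteristic equation is s² + 5.4s + 1.29·7.9 = s² + 5.4s + 10.19 = 0.
Matching s² + 2ζω_n s + ω_n²: ω_n = √10.19 = 3.192 rad/s and 2ζω_n = 5.4, so ζ = 5.4/(2·3.192) = 0.846.

ω_n = 3.19 rad/s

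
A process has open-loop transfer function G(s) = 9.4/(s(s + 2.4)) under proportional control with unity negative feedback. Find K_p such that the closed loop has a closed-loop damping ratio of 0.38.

K_p = 1.06

Closed-loop characteristic equation: s² + 2.4s + K_p·9.4 = 0.
So ω_n = √(9.4K_p) and 2ζω_n = 2.4, giving ζ = 2.4/(2√(9.4K_p)).
Setting ζ = 0.38: √(9.4K_p) = 2.4/(2·0.38) = 3.158, so K_p = 9.972/9.4 = 1.06.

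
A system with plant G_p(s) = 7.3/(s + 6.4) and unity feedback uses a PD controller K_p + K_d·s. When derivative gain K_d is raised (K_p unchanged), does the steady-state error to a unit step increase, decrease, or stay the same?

At s = 0 the derivative term contributes nothing: C(0) = K_p regardless of K_d, so K_pos = K_p·G_p(0) and e_ss are unchanged.

unchanged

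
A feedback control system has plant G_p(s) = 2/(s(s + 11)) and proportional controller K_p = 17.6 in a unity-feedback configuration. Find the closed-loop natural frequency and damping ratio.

ω_n = 5.93 rad/s, ζ = 0.927

With unity feedback the closed-loop characteristic equation is s² + 11s + 17.6·2 = s² + 11s + 35.2 = 0.
So ω_n² = 35.2 ⇒ ω_n = 5.933 rad/s, and ζ = 11/(2ω_n) = 0.927.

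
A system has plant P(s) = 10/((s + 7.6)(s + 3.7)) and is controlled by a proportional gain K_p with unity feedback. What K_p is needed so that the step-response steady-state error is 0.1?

For a type-0 loop with proportional control, e_ss = 1/(1 + K_p·P(0)).
P(0) = 0.3556. Require 1/(1 + K_p·0.3556) = 0.1, so 1 + 0.3556·K_p = 10.
K_p = (10 − 1)/0.3556 = 25.3.

K_p = 25.3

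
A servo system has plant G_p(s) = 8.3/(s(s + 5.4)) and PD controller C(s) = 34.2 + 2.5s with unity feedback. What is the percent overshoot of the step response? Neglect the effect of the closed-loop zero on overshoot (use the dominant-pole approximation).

Forward path: (34.2 + 2.5s)·8.3/(s(s+5.4)). The closed-loop characteristic equation is s² + (5.4 + 8.3·2.5)s + 8.3·34.2 = 0.
That is s² + 26.15s + 283.9 = 0, so ω_n = 16.85 rad/s and ζ = 26.15/(2·16.85) = 0.776.
%OS = 100·exp(−πζ/√(1−ζ²)) = 2.09%.

2.09%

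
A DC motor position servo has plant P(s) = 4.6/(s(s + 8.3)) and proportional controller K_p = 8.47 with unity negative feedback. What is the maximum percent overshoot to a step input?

From 1 + K_pP(s) = 0: s² + 8.3s + 38.96 = 0 ⇒ ω_n = 6.242, ζ = 0.6649.
%OS = 100·exp(−πζ/√(1−ζ²)) = 100·exp(−π·0.6649/√0.558) = 6.1%.

6.1%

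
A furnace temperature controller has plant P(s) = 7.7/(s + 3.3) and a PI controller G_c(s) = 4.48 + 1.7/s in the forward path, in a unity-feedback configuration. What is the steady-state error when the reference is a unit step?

0

The open loop G_c(s)P(s) has a pole at the origin (type 1), so the static position error constant is infinite and e_ss = 1/(1+∞) = 0.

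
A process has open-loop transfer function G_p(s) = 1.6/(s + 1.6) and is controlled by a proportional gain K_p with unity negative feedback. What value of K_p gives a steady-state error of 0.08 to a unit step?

K_p = 11.5

Steady-state error for a unit step on this type-0 loop is 1/(1 + K_p·G_p(0)).
G_p(0) = 1. Require 1/(1 + K_p·1) = 0.08, so 1 + 1·K_p = 12.5.
K_p = (12.5 − 1)/1 = 11.5.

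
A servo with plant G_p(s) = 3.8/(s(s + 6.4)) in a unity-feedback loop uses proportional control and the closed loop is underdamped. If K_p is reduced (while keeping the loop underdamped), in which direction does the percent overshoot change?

ζ = 6.4/(2√(3.8K_p)) rises as K_p falls; higher damping means less overshoot.

decrease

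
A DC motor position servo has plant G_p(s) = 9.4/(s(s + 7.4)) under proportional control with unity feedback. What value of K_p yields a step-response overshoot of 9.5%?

K_p = 4.05

From %OS = 100·exp(−πζ/√(1−ζ²)) = 9.5%, ζ = −ln(0.095)/√(π²+ln²(0.095)) = 0.5996.
Characteristic equation s² + 7.4s + 9.4K_p = 0 gives ζ = 7.4/(2√(9.4K_p)).
Setting ζ = 0.5996: √(9.4K_p) = 7.4/(2·0.5996) = 6.171, so K_p = 38.08/9.4 = 4.05.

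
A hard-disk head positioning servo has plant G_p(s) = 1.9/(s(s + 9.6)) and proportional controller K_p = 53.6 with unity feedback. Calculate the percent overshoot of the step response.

18.3%

Closed-loop characteristic equation: s² + 9.6s + 101.8 = 0, so ω_n = 10.09 rad/s and ζ = 9.6/(2·10.09) = 0.4756.
%OS = 100·exp(−πζ/√(1−ζ²)) = 100·exp(−π·0.4756/√0.7738) = 18.3%.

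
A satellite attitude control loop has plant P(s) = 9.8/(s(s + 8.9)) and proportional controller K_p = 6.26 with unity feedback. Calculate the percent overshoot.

11.4%

Closed-loop characteristic equation: s² + 8.9s + 61.35 = 0, so ω_n = 7.832 rad/s and ζ = 8.9/(2·7.832) = 0.5681.
%OS = 100·exp(−πζ/√(1−ζ²)) = 100·exp(−π·0.5681/√0.6772) = 11.4%.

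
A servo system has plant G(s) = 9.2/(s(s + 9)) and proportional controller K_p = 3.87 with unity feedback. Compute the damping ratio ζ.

ζ = 0.754

With unity feedback the closed-loop characteristic equation is s² + 9s + 3.87·9.2 = s² + 9s + 35.6 = 0.
So ω_n² = 35.6 ⇒ ω_n = 5.967 rad/s, and ζ = 9/(2ω_n) = 0.754.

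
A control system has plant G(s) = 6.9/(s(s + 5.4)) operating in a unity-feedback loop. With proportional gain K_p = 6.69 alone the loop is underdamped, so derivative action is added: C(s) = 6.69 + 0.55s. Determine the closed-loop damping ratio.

Forward path: (6.69 + 0.55s)·6.9/(s(s+5.4)). The closed-loop characteristic equation is s² + (5.4 + 6.9·0.55)s + 6.9·6.69 = 0.
That is s² + 9.195s + 46.16 = 0, so ω_n = 6.794 rad/s and ζ = 9.195/(2·6.794) = 0.6767.

ζ = 0.677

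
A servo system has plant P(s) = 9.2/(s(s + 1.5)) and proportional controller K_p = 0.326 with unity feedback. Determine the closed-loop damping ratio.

ζ = 0.433

With unity feedback the closed-loop characteristic equation is s² + 1.5s + 0.326·9.2 = s² + 1.5s + 2.999 = 0.
Matching s² + 2ζω_n s + ω_n²: ω_n = √2.999 = 1.732 rad/s and 2ζω_n = 1.5, so ζ = 1.5/(2·1.732) = 0.433.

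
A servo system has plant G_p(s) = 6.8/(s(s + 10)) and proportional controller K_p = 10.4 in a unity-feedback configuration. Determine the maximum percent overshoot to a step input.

9.8%

The closed-loop denominator s² + 10s + 70.72 gives ω_n = √70.72 = 8.41 and ζ = 10/(2ω_n) = 0.5946.
%OS = 100·exp(−πζ/√(1−ζ²)) = 100·exp(−π·0.5946/√0.6465) = 9.8%.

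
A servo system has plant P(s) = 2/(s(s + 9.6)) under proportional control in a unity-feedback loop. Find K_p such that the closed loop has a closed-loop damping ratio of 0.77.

Closed-loop characteristic equation: s² + 9.6s + K_p·2 = 0.
So ω_n = √(2K_p) and 2ζω_n = 9.6, giving ζ = 9.6/(2√(2K_p)).
Setting ζ = 0.77: √(2K_p) = 9.6/(2·0.77) = 6.234, so K_p = 38.86/2 = 19.4.

K_p = 19.4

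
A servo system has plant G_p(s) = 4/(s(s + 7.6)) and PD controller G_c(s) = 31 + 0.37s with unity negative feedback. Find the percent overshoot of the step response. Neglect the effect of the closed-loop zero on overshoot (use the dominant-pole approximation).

24.6%

Forward path: (31 + 0.37s)·4/(s(s+7.6)). The closed-loop characteristic equation is s² + (7.6 + 4·0.37)s + 4·31 = 0.
That is s² + 9.08s + 124 = 0, so ω_n = 11.14 rad/s and ζ = 9.08/(2·11.14) = 0.4077.
%OS = 100·exp(−πζ/√(1−ζ²)) = 24.6%.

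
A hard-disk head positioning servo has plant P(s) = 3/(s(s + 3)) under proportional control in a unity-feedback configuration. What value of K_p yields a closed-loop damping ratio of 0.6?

K_p = 2.08

Closed-loop characteristic equation: s² + 3s + K_p·3 = 0.
So ω_n = √(3K_p) and 2ζω_n = 3, giving ζ = 3/(2√(3K_p)).
Setting ζ = 0.6: √(3K_p) = 3/(2·0.6) = 2.5, so K_p = 6.25/3 = 2.08.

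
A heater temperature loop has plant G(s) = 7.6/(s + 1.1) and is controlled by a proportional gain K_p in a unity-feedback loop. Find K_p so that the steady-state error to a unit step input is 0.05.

For a type-0 loop with proportional control, e_ss = 1/(1 + K_p·G(0)).
G(0) = 6.909. Require 1/(1 + K_p·6.909) = 0.05, so 1 + 6.909·K_p = 20.
K_p = (20 − 1)/6.909 = 2.75.

K_p = 2.75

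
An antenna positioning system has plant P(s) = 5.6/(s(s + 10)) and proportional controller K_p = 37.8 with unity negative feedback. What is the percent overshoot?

From 1 + K_pP(s) = 0: s² + 10s + 211.7 = 0 ⇒ ω_n = 14.55, ζ = 0.3437.
%OS = 100·exp(−πζ/√(1−ζ²)) = 100·exp(−π·0.3437/√0.8819) = 31.7%.

31.7%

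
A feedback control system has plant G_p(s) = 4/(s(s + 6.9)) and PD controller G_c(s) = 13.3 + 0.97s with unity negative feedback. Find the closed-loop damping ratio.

ζ = 0.739

Forward path: (13.3 + 0.97s)·4/(s(s+6.9)). The closed-loop characteristic equation is s² + (6.9 + 4·0.97)s + 4·13.3 = 0.
That is s² + 10.78s + 53.2 = 0, so ω_n = 7.294 rad/s and ζ = 10.78/(2·7.294) = 0.739.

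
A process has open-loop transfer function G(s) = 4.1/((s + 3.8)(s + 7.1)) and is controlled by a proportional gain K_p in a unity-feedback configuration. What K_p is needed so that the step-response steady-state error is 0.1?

Steady-state error for a unit step on this type-0 loop is 1/(1 + K_p·G(0)).
G(0) = 0.152. Require 1/(1 + K_p·0.152) = 0.1, so 1 + 0.152·K_p = 10.
K_p = (10 − 1)/0.152 = 59.2.

K_p = 59.2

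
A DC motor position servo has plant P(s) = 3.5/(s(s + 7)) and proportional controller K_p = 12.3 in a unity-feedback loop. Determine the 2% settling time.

T_s ≈ 1.14 s

Closed-loop characteristic equation: s² + 7s + 43.05 = 0, so ω_n = 6.561 rad/s and ζ = 7/(2·6.561) = 0.5334.
2% settling time T_s ≈ 4/(ζω_n) = 4/3.5 = 1.14 s.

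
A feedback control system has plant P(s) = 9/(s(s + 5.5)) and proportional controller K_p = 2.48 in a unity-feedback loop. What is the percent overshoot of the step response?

10.6%

Closed-loop characteristic equation: s² + 5.5s + 22.32 = 0, so ω_n = 4.724 rad/s and ζ = 5.5/(2·4.724) = 0.5821.
%OS = 100·exp(−πζ/√(1−ζ²)) = 100·exp(−π·0.5821/√0.6612) = 10.6%.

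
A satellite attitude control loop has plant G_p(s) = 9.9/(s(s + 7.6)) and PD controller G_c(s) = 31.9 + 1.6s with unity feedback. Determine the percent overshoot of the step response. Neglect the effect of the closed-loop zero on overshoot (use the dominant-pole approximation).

Forward path: (31.9 + 1.6s)·9.9/(s(s+7.6)). The closed-loop characteristic equation is s² + (7.6 + 9.9·1.6)s + 9.9·31.9 = 0.
That is s² + 23.44s + 315.8 = 0, so ω_n = 17.77 rad/s and ζ = 23.44/(2·17.77) = 0.6595.
%OS = 100·exp(−πζ/√(1−ζ²)) = 6.35%.

6.35%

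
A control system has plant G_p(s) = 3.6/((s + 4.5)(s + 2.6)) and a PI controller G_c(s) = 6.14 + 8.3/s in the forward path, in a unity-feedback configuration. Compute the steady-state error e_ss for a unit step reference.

0

The open loop G_c(s)G_p(s) has a pole at the origin (type 1), so the static position error constant is infinite and e_ss = 1/(1+∞) = 0.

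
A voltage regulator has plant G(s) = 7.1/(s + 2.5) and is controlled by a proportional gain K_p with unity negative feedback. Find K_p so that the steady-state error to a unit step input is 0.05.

For a type-0 loop with proportional control, e_ss = 1/(1 + K_p·G(0)).
G(0) = 2.84. Require 1/(1 + K_p·2.84) = 0.05, so 1 + 2.84·K_p = 20.
K_p = (20 − 1)/2.84 = 6.69.

K_p = 6.69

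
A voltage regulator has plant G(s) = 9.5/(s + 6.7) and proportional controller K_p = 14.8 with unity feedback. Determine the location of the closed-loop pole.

Closed-loop transfer function: T(s) = K_p·G(s)/(1 + K_p·G(s)) = 140.6/(s + 6.7 + 140.6) = 140.6/(s + 147.3).
The closed-loop pole is at s = −147.3.

s = -147.3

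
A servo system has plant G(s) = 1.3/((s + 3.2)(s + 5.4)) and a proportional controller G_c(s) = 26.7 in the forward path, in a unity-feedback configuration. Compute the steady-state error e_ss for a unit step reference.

The loop is type 0. Static position error constant K_pos = G_c(0)·G(0) = 26.7·0.07523 = 2.009.
Steady-state error to a unit step: e_ss = 1/(1+K_pos) = 1/3.009 = 0.332.

0.332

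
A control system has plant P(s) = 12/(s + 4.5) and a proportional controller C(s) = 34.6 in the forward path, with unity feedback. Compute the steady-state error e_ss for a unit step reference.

The loop is type 0. Static position error constant K_pos = C(0)·P(0) = 34.6·2.667 = 92.27.
Steady-state error to a unit step: e_ss = 1/(1+K_pos) = 1/93.27 = 0.0107.

0.0107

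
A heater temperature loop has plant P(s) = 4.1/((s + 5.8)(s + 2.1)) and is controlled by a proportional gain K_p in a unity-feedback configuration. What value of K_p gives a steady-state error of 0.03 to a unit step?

The loop is type 0, so e_ss(step) = 1/(1 + K_pos) with K_pos = K_p·P(0).
P(0) = 0.3366. Require 1/(1 + K_p·0.3366) = 0.03, so 1 + 0.3366·K_p = 33.33.
K_p = (33.33 − 1)/0.3366 = 96.1.

K_p = 96.1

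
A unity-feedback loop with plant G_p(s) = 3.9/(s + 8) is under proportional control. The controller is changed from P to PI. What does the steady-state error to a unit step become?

Adding integral action puts a pole at s = 0 in the forward path, raising the system type to 1; a type-1 loop has zero steady-state error to a step.

0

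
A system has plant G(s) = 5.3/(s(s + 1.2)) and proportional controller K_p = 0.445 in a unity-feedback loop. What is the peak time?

T_p = 2.22 s

Closed-loop characteristic equation: s² + 1.2s + 2.358 = 0, so ω_n = 1.536 rad/s and ζ = 1.2/(2·1.536) = 0.3907.
Damped frequency ω_d = ω_n√(1−ζ²) = 1.414 rad/s, so peak time T_p = π/ω_d = 2.22 s.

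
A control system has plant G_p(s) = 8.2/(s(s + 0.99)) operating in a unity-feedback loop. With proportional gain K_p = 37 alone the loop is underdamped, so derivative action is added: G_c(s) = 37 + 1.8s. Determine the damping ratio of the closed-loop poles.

ζ = 0.452

Forward path: (37 + 1.8s)·8.2/(s(s+0.99)). The closed-loop characteristic equation is s² + (0.99 + 8.2·1.8)s + 8.2·37 = 0.
That is s² + 15.75s + 303.4 = 0, so ω_n = 17.42 rad/s and ζ = 15.75/(2·17.42) = 0.4521.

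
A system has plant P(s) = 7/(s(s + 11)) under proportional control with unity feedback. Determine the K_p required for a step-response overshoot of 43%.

From %OS = 100·exp(−πζ/√(1−ζ²)) = 43%, ζ = −ln(0.43)/√(π²+ln²(0.43)) = 0.2594.
Characteristic equation s² + 11s + 7K_p = 0 gives ζ = 11/(2√(7K_p)).
Setting ζ = 0.2594: √(7K_p) = 11/(2·0.2594) = 21.2, so K_p = 449.4/7 = 64.2.

K_p = 64.2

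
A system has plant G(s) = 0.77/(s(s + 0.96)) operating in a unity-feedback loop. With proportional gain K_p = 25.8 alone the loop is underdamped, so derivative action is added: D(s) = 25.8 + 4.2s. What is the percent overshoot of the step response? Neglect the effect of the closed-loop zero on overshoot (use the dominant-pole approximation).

Forward path: (25.8 + 4.2s)·0.77/(s(s+0.96)). The closed-loop characteristic equation is s² + (0.96 + 0.77·4.2)s + 0.77·25.8 = 0.
That is s² + 4.194s + 19.87 = 0, so ω_n = 4.457 rad/s and ζ = 4.194/(2·4.457) = 0.4705.
%OS = 100·exp(−πζ/√(1−ζ²)) = 18.7%.

18.7%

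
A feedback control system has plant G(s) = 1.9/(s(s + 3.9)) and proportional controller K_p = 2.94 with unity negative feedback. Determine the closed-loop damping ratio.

ζ = 0.825

With unity feedback the closed-loop characteristic equation is s² + 3.9s + 2.94·1.9 = s² + 3.9s + 5.586 = 0.
Matching s² + 2ζω_n s + ω_n²: ω_n = √5.586 = 2.363 rad/s and 2ζω_n = 3.9, so ζ = 3.9/(2·2.363) = 0.825.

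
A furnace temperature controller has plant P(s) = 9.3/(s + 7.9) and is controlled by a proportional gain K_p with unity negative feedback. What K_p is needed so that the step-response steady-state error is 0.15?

K_p = 4.81

The loop is type 0, so e_ss(step) = 1/(1 + K_pos) with K_pos = K_p·P(0).
P(0) = 1.177. Require 1/(1 + K_p·1.177) = 0.15, so 1 + 1.177·K_p = 6.667.
K_p = (6.667 − 1)/1.177 = 4.81.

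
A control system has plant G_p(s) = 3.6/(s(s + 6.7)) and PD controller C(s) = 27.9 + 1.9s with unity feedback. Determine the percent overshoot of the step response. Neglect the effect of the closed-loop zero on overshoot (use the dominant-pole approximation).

5.62%

Forward path: (27.9 + 1.9s)·3.6/(s(s+6.7)). The closed-loop characteristic equation is s² + (6.7 + 3.6·1.9)s + 3.6·27.9 = 0.
That is s² + 13.54s + 100.4 = 0, so ω_n = 10.02 rad/s and ζ = 13.54/(2·10.02) = 0.6755.
%OS = 100·exp(−πζ/√(1−ζ²)) = 5.62%.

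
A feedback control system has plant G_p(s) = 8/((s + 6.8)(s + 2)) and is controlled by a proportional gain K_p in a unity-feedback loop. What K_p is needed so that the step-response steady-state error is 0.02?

The loop is type 0, so e_ss(step) = 1/(1 + K_pos) with K_pos = K_p·G_p(0).
G_p(0) = 0.5882. Require 1/(1 + K_p·0.5882) = 0.02, so 1 + 0.5882·K_p = 50.
K_p = (50 − 1)/0.5882 = 83.3.

K_p = 83.3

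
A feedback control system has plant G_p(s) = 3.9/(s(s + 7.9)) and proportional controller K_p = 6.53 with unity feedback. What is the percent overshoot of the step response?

1.92%

The closed-loop denominator s² + 7.9s + 25.47 gives ω_n = √25.47 = 5.046 and ζ = 7.9/(2ω_n) = 0.7827.
%OS = 100·exp(−πζ/√(1−ζ²)) = 100·exp(−π·0.7827/√0.3873) = 1.92%.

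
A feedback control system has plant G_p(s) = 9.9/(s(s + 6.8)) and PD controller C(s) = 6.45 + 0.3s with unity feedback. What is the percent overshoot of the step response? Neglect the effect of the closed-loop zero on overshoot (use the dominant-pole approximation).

8.83%

Forward path: (6.45 + 0.3s)·9.9/(s(s+6.8)). The closed-loop characteristic equation is s² + (6.8 + 9.9·0.3)s + 9.9·6.45 = 0.
That is s² + 9.77s + 63.86 = 0, so ω_n = 7.991 rad/s and ζ = 9.77/(2·7.991) = 0.6113.
%OS = 100·exp(−πζ/√(1−ζ²)) = 8.83%.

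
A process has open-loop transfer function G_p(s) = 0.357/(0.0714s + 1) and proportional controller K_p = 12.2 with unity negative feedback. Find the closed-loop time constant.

τ = 0.0133 s

Closed loop: T(s) = K_p·G_p/(1+K_p·G_p) = 4.355/(0.0714s + 1 + 4.355), with pole at s = −(1 + 4.355)/0.0714 = −75.01.
Closed-loop time constant τ = 1/75.01 = 0.0133 s.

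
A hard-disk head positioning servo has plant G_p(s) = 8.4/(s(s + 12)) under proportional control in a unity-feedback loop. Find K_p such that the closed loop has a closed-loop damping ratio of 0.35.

K_p = 35

Closed-loop characteristic equation: s² + 12s + K_p·8.4 = 0.
So ω_n = √(8.4K_p) and 2ζω_n = 12, giving ζ = 12/(2√(8.4K_p)).
Setting ζ = 0.35: √(8.4K_p) = 12/(2·0.35) = 17.14, so K_p = 293.9/8.4 = 35.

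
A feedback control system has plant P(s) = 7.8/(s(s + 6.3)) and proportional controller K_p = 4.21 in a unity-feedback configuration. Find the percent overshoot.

Closed-loop characteristic equation: s² + 6.3s + 32.84 = 0, so ω_n = 5.73 rad/s and ζ = 6.3/(2·5.73) = 0.5497.
%OS = 100·exp(−πζ/√(1−ζ²)) = 100·exp(−π·0.5497/√0.6978) = 12.7%.

12.7%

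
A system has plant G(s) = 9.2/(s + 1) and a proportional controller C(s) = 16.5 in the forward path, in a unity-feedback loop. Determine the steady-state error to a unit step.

0.00654

The loop is type 0. Static position error constant K_pos = C(0)·G(0) = 16.5·9.2 = 151.8.
Steady-state error to a unit step: e_ss = 1/(1+K_pos) = 1/152.8 = 0.00654.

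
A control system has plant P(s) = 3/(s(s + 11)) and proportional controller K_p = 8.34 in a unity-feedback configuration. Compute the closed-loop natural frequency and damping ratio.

The closed-loop denominator is s(s+11) + 8.34·3 = s² + 11s + 25.02.
Matching s² + 2ζω_n s + ω_n²: ω_n = √25.02 = 5.002 rad/s and 2ζω_n = 11, so ζ = 11/(2·5.002) = 1.1.

ω_n = 5 rad/s, ζ = 1.1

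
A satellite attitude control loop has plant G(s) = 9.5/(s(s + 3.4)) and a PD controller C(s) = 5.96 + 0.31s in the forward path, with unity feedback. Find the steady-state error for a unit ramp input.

0.06

The loop has one pole at the origin (type 1). Velocity error constant K_v = lim_{s→0} s·C(s)G(s) = 5.96·9.5/3.4 = 16.65.
Steady-state error to a unit ramp: e_ss = 1/K_v = 0.06.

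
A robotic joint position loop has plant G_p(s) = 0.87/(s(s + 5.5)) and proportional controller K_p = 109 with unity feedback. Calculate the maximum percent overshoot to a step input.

The closed-loop denominator s² + 5.5s + 94.83 gives ω_n = √94.83 = 9.738 and ζ = 5.5/(2ω_n) = 0.2824.
%OS = 100·exp(−πζ/√(1−ζ²)) = 100·exp(−π·0.2824/√0.9203) = 39.7%.

39.7%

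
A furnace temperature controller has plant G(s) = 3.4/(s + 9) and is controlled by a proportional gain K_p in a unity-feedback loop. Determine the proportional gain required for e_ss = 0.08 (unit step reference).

Steady-state error for a unit step on this type-0 loop is 1/(1 + K_p·G(0)).
G(0) = 0.3778. Require 1/(1 + K_p·0.3778) = 0.08, so 1 + 0.3778·K_p = 12.5.
K_p = (12.5 − 1)/0.3778 = 30.4.

K_p = 30.4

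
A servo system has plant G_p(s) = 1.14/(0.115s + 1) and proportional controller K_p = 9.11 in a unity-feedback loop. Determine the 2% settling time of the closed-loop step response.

T_s ≈ 0.0404 s

Closed loop: T(s) = K_p·G_p/(1+K_p·G_p) = 10.39/(0.115s + 1 + 10.39), with pole at s = −(1 + 10.39)/0.115 = −99.
τ = 1/99 = 0.0101 s, so 2% settling time ≈ 4τ = 0.0404 s.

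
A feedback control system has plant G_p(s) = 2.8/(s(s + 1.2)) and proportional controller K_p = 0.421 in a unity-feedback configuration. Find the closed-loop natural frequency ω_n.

With unity feedback the closed-loop characteristic equation is s² + 1.2s + 0.421·2.8 = s² + 1.2s + 1.179 = 0.
So ω_n² = 1.179 ⇒ ω_n = 1.086 rad/s, and ζ = 1.2/(2ω_n) = 0.553.

ω_n = 1.09 rad/s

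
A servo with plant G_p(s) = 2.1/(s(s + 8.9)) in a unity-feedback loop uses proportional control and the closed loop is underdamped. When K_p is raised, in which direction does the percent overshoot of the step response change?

increase

Characteristic equation s² + 8.9s + K_p·2.1 = 0: raising K_p raises ω_n while 2ζω_n = 8.9 is fixed, so ζ falls and overshoot grows.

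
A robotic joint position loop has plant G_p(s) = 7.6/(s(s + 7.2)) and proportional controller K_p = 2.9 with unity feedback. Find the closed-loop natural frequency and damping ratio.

ω_n = 4.69 rad/s, ζ = 0.767

With unity feedback the closed-loop characteristic equation is s² + 7.2s + 2.9·7.6 = s² + 7.2s + 22.04 = 0.
So ω_n² = 22.04 ⇒ ω_n = 4.695 rad/s, and ζ = 7.2/(2ω_n) = 0.767.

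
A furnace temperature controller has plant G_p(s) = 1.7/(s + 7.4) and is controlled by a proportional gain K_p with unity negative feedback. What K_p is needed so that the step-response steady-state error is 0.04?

K_p = 104

Steady-state error for a unit step on this type-0 loop is 1/(1 + K_p·G_p(0)).
G_p(0) = 0.2297. Require 1/(1 + K_p·0.2297) = 0.04, so 1 + 0.2297·K_p = 25.
K_p = (25 − 1)/0.2297 = 104.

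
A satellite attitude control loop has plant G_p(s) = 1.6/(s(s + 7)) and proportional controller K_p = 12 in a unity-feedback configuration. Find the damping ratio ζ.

The closed-loop denominator is s(s+7) + 12·1.6 = s² + 7s + 19.2.
So ω_n² = 19.2 ⇒ ω_n = 4.382 rad/s, and ζ = 7/(2ω_n) = 0.799.

ζ = 0.799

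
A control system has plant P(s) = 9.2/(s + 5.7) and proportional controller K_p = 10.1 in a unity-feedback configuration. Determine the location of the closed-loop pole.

s = -98.62

Closed-loop transfer function: T(s) = K_p·P(s)/(1 + K_p·P(s)) = 92.92/(s + 5.7 + 92.92) = 92.92/(s + 98.62).
The closed-loop pole is at s = −98.62.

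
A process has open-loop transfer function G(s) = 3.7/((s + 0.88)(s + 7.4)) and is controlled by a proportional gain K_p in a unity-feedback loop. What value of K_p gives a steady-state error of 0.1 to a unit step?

K_p = 15.8

For a type-0 loop with proportional control, e_ss = 1/(1 + K_p·G(0)).
G(0) = 0.5682. Require 1/(1 + K_p·0.5682) = 0.1, so 1 + 0.5682·K_p = 10.
K_p = (10 − 1)/0.5682 = 15.8.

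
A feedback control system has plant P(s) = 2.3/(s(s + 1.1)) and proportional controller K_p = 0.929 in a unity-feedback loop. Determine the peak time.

Closed-loop characteristic equation: s² + 1.1s + 2.137 = 0, so ω_n = 1.462 rad/s and ζ = 1.1/(2·1.462) = 0.3763.
Damped frequency ω_d = ω_n√(1−ζ²) = 1.354 rad/s, so peak time T_p = π/ω_d = 2.32 s.

T_p = 2.32 s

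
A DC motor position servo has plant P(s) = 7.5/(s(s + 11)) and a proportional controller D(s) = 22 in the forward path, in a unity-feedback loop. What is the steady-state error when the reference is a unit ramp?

The loop has one pole at the origin (type 1). Velocity error constant K_v = lim_{s→0} s·D(s)P(s) = 22·7.5/11 = 15.
Steady-state error to a unit ramp: e_ss = 1/K_v = 0.0667.

0.0667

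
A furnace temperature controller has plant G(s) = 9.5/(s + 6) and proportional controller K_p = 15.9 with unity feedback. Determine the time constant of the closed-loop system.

Closed-loop transfer function: T(s) = K_p·G(s)/(1 + K_p·G(s)) = 151.1/(s + 6 + 151.1) = 151.1/(s + 157.1).
Time constant τ = 1/157.1 = 0.00637 s.

τ = 0.00637 s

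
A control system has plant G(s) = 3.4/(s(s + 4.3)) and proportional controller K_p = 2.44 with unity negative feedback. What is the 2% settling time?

T_s ≈ 1.86 s

From 1 + K_pG(s) = 0: s² + 4.3s + 8.296 = 0 ⇒ ω_n = 2.88, ζ = 0.7465.
2% settling time T_s ≈ 4/(ζω_n) = 4/2.15 = 1.86 s.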